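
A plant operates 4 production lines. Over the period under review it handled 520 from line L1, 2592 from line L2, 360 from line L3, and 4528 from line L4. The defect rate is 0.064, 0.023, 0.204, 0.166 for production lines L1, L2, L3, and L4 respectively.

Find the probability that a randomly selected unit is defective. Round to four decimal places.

0.1147

Total: 520 + 2592 + 360 + 4528 = 8000.
P(L1) = 520/8000 = 0.065. P(L2) = 2592/8000 = 0.324. P(L3) = 360/8000 = 0.045. P(L4) = 4528/8000 = 0.566.
Summing over the partition,
P(D) = P(D|L1)·P(L1) + P(D|L2)·P(L2) + P(D|L3)·P(L3) + P(D|L4)·P(L4)
      = 0.064·0.065 + 0.023·0.324 + 0.204·0.045 + 0.166·0.566
      = 0.00416 + 0.007452 + 0.00918 + 0.093956 = 0.114748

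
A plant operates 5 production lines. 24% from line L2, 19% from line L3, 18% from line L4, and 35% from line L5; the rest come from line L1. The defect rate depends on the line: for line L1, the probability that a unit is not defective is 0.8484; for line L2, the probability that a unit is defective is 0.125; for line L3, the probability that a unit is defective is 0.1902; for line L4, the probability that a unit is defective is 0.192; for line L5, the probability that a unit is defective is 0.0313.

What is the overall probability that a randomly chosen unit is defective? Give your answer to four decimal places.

P(L1) = 1 − (0.24 + 0.19 + 0.18 + 0.35) = 0.04.
P(D|L1) = 1 − 0.8484 = 0.1516.
P(D) = P(D|L1)·P(L1) + P(D|L2)·P(L2) + P(D|L3)·P(L3) + P(D|L4)·P(L4) + P(D|L5)·P(L5)
      = 0.1516·0.04 + 0.125·0.24 + 0.1902·0.19 + 0.192·0.18 + 0.0313·0.35
      = 0.006064 + 0.03 + 0.036138 + 0.03456 + 0.010955 = 0.117717

0.1177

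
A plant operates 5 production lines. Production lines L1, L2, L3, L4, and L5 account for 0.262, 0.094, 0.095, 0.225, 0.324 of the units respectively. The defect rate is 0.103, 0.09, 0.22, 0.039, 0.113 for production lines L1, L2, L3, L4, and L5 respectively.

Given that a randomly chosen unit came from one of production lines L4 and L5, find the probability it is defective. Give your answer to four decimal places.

Let S = {L4, L5}.
P(S) = 0.225 + 0.324 = 0.549.
P(D ∩ S) = 0.039·0.225 + 0.113·0.324 = 0.008775 + 0.036612 = 0.045387.
P(D | S) = 0.045387 / 0.549 = 0.082672…

0.0827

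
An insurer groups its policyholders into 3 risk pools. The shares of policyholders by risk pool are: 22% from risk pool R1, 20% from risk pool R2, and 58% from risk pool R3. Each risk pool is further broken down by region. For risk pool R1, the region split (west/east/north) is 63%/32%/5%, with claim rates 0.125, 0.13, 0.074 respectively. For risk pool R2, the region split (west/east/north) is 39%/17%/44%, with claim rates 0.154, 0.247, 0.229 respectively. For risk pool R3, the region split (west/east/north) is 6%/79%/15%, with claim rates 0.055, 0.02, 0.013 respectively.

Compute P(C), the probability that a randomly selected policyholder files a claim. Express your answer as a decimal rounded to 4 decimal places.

P(C|R1) = 0.63·0.125 + 0.32·0.13 + 0.05·0.074 = 0.07875 + 0.0416 + 0.0037 = 0.12405
P(C|R2) = 0.39·0.154 + 0.17·0.247 + 0.44·0.229 = 0.06006 + 0.04199 + 0.10076 = 0.20281
P(C|R3) = 0.06·0.055 + 0.79·0.02 + 0.15·0.013 = 0.0033 + 0.0158 + 0.00195 = 0.02105
By total probability over the outer partition,
P(C) = 0.22·0.12405 + 0.2·0.20281 + 0.58·0.02105
      = 0.027291 + 0.040562 + 0.012209 = 0.080062

P(C) ≈ 0.0801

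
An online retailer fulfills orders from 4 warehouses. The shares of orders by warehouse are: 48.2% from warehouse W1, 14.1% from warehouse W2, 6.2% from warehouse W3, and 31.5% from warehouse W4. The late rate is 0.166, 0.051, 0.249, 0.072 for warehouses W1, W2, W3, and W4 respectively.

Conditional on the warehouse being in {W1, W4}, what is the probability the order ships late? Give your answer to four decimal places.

Let S = {W1, W4}.
P(S) = 0.482 + 0.315 = 0.797.
P(L ∩ S) = 0.166·0.482 + 0.072·0.315 = 0.080012 + 0.02268 = 0.102692.
P(L | S) = 0.102692 / 0.797 = 0.128848…

P(L|S) ≈ 0.1288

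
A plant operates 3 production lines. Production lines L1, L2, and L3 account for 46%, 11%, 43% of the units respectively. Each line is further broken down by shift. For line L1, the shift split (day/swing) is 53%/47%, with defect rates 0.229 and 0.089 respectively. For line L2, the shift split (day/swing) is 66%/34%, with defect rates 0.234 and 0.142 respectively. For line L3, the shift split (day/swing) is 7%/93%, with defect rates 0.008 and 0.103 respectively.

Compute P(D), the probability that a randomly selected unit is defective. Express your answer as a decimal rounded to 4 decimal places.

P(D|L1) = 0.53·0.229 + 0.47·0.089 = 0.12137 + 0.04183 = 0.1632
P(D|L2) = 0.66·0.234 + 0.34·0.142 = 0.15444 + 0.04828 = 0.20272
P(D|L3) = 0.07·0.008 + 0.93·0.103 = 0.00056 + 0.09579 = 0.09635
By total probability over the outer partition,
P(D) = 0.46·0.1632 + 0.11·0.20272 + 0.43·0.09635
      = 0.075072 + 0.0222992 + 0.0414305 = 0.1388017

0.1388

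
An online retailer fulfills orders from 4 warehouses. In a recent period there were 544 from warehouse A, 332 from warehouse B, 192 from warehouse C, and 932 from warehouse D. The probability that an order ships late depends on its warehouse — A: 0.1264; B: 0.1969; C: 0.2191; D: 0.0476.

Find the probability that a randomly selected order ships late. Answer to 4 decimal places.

P(L) ≈ 0.1103

Total: 544 + 332 + 192 + 932 = 2000.
P(A) = 544/2000 = 0.272. P(B) = 332/2000 = 0.166. P(C) = 192/2000 = 0.096. P(D) = 932/2000 = 0.466.
Summing over the partition,
P(L) = P(L|A)·P(A) + P(L|B)·P(B) + P(L|C)·P(C) + P(L|D)·P(D)
      = 0.1264·0.272 + 0.1969·0.166 + 0.2191·0.096 + 0.0476·0.466
      = 0.0343808 + 0.0326854 + 0.0210336 + 0.0221816 = 0.1102814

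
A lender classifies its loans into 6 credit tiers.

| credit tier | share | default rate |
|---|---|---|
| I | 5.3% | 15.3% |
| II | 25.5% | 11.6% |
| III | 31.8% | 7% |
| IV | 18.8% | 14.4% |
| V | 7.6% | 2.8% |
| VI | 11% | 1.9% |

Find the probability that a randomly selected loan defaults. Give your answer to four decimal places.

Summing over the partition,
P(D) = P(D|I)·P(I) + P(D|II)·P(II) + P(D|III)·P(III) + P(D|IV)·P(IV) + P(D|V)·P(V) + P(D|VI)·P(VI)
      = 0.153·0.053 + 0.116·0.255 + 0.07·0.318 + 0.144·0.188 + 0.028·0.076 + 0.019·0.11
      = 0.008109 + 0.02958 + 0.02226 + 0.027072 + 0.002128 + 0.00209 = 0.091239

0.0912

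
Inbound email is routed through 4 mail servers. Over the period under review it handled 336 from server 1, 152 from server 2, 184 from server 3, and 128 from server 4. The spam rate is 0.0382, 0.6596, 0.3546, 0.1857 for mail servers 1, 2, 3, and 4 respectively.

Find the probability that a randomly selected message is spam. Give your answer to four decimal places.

Total: 336 + 152 + 184 + 128 = 800.
P(1) = 336/800 = 0.42. P(2) = 152/800 = 0.19. P(3) = 184/800 = 0.23. P(4) = 128/800 = 0.16.
P(S) = P(S|1)·P(1) + P(S|2)·P(2) + P(S|3)·P(3) + P(S|4)·P(4)
      = 0.0382·0.42 + 0.6596·0.19 + 0.3546·0.23 + 0.1857·0.16
      = 0.016044 + 0.125324 + 0.081558 + 0.029712 = 0.252638

0.2526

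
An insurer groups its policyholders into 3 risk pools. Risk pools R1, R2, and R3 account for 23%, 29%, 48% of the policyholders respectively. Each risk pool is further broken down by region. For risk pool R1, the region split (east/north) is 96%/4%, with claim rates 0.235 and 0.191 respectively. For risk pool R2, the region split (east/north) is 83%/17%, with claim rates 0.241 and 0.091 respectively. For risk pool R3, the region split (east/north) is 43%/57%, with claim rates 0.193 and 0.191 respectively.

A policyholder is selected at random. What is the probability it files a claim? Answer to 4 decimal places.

0.2082

P(C|R1) = 0.96·0.235 + 0.04·0.191 = 0.2256 + 0.00764 = 0.23324
P(C|R2) = 0.83·0.241 + 0.17·0.091 = 0.20003 + 0.01547 = 0.2155
P(C|R3) = 0.43·0.193 + 0.57·0.191 = 0.08299 + 0.10887 = 0.19186
By total probability over the outer partition,
P(C) = 0.23·0.23324 + 0.29·0.2155 + 0.48·0.19186
      = 0.0536452 + 0.062495 + 0.0920928 = 0.208233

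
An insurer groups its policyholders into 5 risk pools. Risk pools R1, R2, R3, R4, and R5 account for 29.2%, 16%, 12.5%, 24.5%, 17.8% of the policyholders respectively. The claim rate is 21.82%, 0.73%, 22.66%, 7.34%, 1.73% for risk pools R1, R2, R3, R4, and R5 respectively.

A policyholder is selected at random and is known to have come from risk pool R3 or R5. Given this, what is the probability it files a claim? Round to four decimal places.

0.1036

Let S = {R3, R5}.
P(S) = 0.125 + 0.178 = 0.303.
P(C ∩ S) = 0.2266·0.125 + 0.0173·0.178 = 0.028325 + 0.0030794 = 0.0314044.
P(C | S) = 0.0314044 / 0.303 = 0.103645…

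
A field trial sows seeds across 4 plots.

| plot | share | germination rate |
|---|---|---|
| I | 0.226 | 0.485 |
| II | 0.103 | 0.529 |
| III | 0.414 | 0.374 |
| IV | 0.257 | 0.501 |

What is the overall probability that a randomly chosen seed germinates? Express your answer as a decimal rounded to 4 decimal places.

Using total probability over the partition,
P(G) = P(G|I)·P(I) + P(G|II)·P(II) + P(G|III)·P(III) + P(G|IV)·P(IV)
      = 0.485·0.226 + 0.529·0.103 + 0.374·0.414 + 0.501·0.257
      = 0.10961 + 0.054487 + 0.154836 + 0.128757 = 0.44769

P(G) ≈ 0.4477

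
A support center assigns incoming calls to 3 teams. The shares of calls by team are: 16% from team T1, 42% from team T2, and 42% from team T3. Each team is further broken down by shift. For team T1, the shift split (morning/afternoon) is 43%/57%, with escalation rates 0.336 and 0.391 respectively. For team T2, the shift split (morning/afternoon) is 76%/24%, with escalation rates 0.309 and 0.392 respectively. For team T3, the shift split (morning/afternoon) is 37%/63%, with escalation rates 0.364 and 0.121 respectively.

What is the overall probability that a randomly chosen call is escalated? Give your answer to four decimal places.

P(E|T1) = 0.43·0.336 + 0.57·0.391 = 0.14448 + 0.22287 = 0.36735
P(E|T2) = 0.76·0.309 + 0.24·0.392 = 0.23484 + 0.09408 = 0.32892
P(E|T3) = 0.37·0.364 + 0.63·0.121 = 0.13468 + 0.07623 = 0.21091
By total probability over the outer partition,
P(E) = 0.16·0.36735 + 0.42·0.32892 + 0.42·0.21091
      = 0.058776 + 0.1381464 + 0.0885822 = 0.2855046

0.2855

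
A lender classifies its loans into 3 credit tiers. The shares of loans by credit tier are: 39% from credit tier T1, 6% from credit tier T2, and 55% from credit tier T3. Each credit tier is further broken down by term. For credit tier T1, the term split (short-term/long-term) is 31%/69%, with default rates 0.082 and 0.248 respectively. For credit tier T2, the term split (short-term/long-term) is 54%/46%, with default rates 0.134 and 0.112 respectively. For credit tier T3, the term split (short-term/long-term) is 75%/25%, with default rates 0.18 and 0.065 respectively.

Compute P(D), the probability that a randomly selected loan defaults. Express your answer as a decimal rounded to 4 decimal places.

P(D|T1) = 0.31·0.082 + 0.69·0.248 = 0.02542 + 0.17112 = 0.19654
P(D|T2) = 0.54·0.134 + 0.46·0.112 = 0.07236 + 0.05152 = 0.12388
P(D|T3) = 0.75·0.18 + 0.25·0.065 = 0.135 + 0.01625 = 0.15125
By total probability over the outer partition,
P(D) = 0.39·0.19654 + 0.06·0.12388 + 0.55·0.15125
      = 0.0766506 + 0.0074328 + 0.0831875 = 0.1672709

0.1673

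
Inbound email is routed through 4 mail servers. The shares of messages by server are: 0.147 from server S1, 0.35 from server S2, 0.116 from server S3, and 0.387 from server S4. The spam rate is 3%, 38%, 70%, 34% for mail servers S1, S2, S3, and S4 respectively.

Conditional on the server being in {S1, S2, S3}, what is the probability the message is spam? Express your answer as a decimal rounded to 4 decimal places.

P(S|J) ≈ 0.3566

Let J = {S1, S2, S3}.
P(J) = 0.147 + 0.35 + 0.116 = 0.613.
P(S ∩ J) = 0.03·0.147 + 0.38·0.35 + 0.7·0.116 = 0.00441 + 0.133 + 0.0812 = 0.21861.
P(S | J) = 0.21861 / 0.613 = 0.356623…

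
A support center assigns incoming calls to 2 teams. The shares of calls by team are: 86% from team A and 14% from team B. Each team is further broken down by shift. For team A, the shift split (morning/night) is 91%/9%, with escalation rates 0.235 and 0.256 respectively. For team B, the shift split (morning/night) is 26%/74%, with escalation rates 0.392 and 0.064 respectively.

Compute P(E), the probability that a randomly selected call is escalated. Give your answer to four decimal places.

0.2246

P(E|A) = 0.91·0.235 + 0.09·0.256 = 0.21385 + 0.02304 = 0.23689
P(E|B) = 0.26·0.392 + 0.74·0.064 = 0.10192 + 0.04736 = 0.14928
Then overall,
P(E) = 0.86·0.23689 + 0.14·0.14928
      = 0.2037254 + 0.0208992 = 0.2246246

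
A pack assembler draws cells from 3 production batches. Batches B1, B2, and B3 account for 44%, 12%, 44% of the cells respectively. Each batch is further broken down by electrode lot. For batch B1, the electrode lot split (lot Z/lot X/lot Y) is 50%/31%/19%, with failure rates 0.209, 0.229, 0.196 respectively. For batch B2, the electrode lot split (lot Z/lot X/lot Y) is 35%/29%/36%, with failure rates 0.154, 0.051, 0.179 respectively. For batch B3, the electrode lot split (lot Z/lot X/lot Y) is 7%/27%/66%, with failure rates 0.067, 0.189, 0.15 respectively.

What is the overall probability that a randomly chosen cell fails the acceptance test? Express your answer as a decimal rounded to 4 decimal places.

P(F|B1) = 0.5·0.209 + 0.31·0.229 + 0.19·0.196 = 0.1045 + 0.07099 + 0.03724 = 0.21273
P(F|B2) = 0.35·0.154 + 0.29·0.051 + 0.36·0.179 = 0.0539 + 0.01479 + 0.06444 = 0.13313
P(F|B3) = 0.07·0.067 + 0.27·0.189 + 0.66·0.15 = 0.00469 + 0.05103 + 0.099 = 0.15472
By total probability over the outer partition,
P(F) = 0.44·0.21273 + 0.12·0.13313 + 0.44·0.15472
      = 0.0936012 + 0.0159756 + 0.0680768 = 0.1776536

P(F) ≈ 0.1777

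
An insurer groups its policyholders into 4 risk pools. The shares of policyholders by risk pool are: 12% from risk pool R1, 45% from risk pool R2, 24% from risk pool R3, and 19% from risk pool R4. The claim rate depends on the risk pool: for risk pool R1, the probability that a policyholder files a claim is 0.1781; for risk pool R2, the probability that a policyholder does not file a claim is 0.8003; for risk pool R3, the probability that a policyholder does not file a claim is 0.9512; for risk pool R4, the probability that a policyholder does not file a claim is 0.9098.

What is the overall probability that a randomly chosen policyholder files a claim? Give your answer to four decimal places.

P(C|R2) = 1 − 0.8003 = 0.1997.
P(C|R3) = 1 − 0.9512 = 0.0488.
P(C|R4) = 1 − 0.9098 = 0.0902.
By the law of total probability,
P(C) = P(C|R1)·P(R1) + P(C|R2)·P(R2) + P(C|R3)·P(R3) + P(C|R4)·P(R4)
      = 0.1781·0.12 + 0.1997·0.45 + 0.0488·0.24 + 0.0902·0.19
      = 0.021372 + 0.089865 + 0.011712 + 0.017138 = 0.140087

0.1401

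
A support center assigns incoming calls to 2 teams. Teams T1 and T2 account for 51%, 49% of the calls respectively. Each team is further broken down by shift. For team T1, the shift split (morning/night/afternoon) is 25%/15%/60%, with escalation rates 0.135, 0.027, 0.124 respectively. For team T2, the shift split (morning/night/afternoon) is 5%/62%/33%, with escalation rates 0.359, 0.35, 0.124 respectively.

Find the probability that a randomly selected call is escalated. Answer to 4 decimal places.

P(E) ≈ 0.1924

P(E|T1) = 0.25·0.135 + 0.15·0.027 + 0.6·0.124 = 0.03375 + 0.00405 + 0.0744 = 0.1122
P(E|T2) = 0.05·0.359 + 0.62·0.35 + 0.33·0.124 = 0.01795 + 0.217 + 0.04092 = 0.27587
By total probability over the outer partition,
P(E) = 0.51·0.1122 + 0.49·0.27587
      = 0.057222 + 0.1351763 = 0.1923983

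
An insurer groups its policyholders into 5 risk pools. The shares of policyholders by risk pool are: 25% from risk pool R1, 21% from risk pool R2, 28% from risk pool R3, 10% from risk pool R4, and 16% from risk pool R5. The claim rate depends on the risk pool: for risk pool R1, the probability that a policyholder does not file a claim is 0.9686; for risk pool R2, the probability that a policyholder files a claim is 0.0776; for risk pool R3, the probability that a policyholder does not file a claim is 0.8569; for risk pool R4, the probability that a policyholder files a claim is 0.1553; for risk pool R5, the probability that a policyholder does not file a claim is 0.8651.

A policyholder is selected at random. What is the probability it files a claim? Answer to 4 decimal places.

0.1013

P(C|R1) = 1 − 0.9686 = 0.0314.
P(C|R3) = 1 − 0.8569 = 0.1431.
P(C|R5) = 1 − 0.8651 = 0.1349.
By the law of total probability,
P(C) = P(C|R1)·P(R1) + P(C|R2)·P(R2) + P(C|R3)·P(R3) + P(C|R4)·P(R4) + P(C|R5)·P(R5)
      = 0.0314·0.25 + 0.0776·0.21 + 0.1431·0.28 + 0.1553·0.1 + 0.1349·0.16
      = 0.00785 + 0.016296 + 0.040068 + 0.01553 + 0.021584 = 0.101328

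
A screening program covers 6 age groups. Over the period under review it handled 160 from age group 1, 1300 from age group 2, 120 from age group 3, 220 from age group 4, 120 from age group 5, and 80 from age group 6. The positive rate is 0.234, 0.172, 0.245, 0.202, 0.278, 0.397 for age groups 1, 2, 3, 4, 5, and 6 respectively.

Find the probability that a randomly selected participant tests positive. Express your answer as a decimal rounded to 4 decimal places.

P(T) ≈ 0.2000

Total: 160 + 1300 + 120 + 220 + 120 + 80 = 2000.
P(1) = 160/2000 = 0.08. P(2) = 1300/2000 = 0.65. P(3) = 120/2000 = 0.06. P(4) = 220/2000 = 0.11. P(5) = 120/2000 = 0.06. P(6) = 80/2000 = 0.04.
P(T) = P(T|1)·P(1) + P(T|2)·P(2) + P(T|3)·P(3) + P(T|4)·P(4) + P(T|5)·P(5) + P(T|6)·P(6)
      = 0.234·0.08 + 0.172·0.65 + 0.245·0.06 + 0.202·0.11 + 0.278·0.06 + 0.397·0.04
      = 0.01872 + 0.1118 + 0.0147 + 0.02222 + 0.01668 + 0.01588 = 0.2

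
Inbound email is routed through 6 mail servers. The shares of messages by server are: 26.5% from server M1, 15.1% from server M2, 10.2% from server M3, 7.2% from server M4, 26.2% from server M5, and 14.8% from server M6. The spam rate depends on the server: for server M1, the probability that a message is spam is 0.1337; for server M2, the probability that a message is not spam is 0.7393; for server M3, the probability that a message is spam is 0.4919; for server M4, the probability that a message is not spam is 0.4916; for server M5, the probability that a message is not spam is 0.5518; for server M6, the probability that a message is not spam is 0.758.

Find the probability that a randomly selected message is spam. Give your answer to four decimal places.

P(S|M2) = 1 − 0.7393 = 0.2607.
P(S|M4) = 1 − 0.4916 = 0.5084.
P(S|M5) = 1 − 0.5518 = 0.4482.
P(S|M6) = 1 − 0.758 = 0.242.
Summing over the partition,
P(S) = P(S|M1)·P(M1) + P(S|M2)·P(M2) + P(S|M3)·P(M3) + P(S|M4)·P(M4) + P(S|M5)·P(M5) + P(S|M6)·P(M6)
      = 0.1337·0.265 + 0.2607·0.151 + 0.4919·0.102 + 0.5084·0.072 + 0.4482·0.262 + 0.242·0.148
      = 0.0354305 + 0.0393657 + 0.0501738 + 0.0366048 + 0.1174284 + 0.035816 = 0.3148192

0.3148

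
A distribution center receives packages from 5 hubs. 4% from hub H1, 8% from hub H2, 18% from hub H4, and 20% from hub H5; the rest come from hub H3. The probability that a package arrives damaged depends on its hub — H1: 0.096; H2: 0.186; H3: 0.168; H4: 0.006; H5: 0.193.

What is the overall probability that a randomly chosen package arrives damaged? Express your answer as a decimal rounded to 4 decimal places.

P(H3) = 1 − (0.04 + 0.08 + 0.18 + 0.2) = 0.5.
P(D) = P(D|H1)·P(H1) + P(D|H2)·P(H2) + P(D|H3)·P(H3) + P(D|H4)·P(H4) + P(D|H5)·P(H5)
      = 0.096·0.04 + 0.186·0.08 + 0.168·0.5 + 0.006·0.18 + 0.193·0.2
      = 0.00384 + 0.01488 + 0.084 + 0.00108 + 0.0386 = 0.1424

P(D) ≈ 0.1424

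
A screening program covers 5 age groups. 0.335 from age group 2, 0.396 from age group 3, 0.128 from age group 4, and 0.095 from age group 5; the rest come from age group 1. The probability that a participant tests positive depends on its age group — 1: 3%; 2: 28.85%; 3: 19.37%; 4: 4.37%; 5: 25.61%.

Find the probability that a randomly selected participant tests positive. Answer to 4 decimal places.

0.2047

P(1) = 1 − (0.335 + 0.396 + 0.128 + 0.095) = 0.046.
P(T) = P(T|1)·P(1) + P(T|2)·P(2) + P(T|3)·P(3) + P(T|4)·P(4) + P(T|5)·P(5)
      = 0.03·0.046 + 0.2885·0.335 + 0.1937·0.396 + 0.0437·0.128 + 0.2561·0.095
      = 0.00138 + 0.0966475 + 0.0767052 + 0.0055936 + 0.0243295 = 0.2046558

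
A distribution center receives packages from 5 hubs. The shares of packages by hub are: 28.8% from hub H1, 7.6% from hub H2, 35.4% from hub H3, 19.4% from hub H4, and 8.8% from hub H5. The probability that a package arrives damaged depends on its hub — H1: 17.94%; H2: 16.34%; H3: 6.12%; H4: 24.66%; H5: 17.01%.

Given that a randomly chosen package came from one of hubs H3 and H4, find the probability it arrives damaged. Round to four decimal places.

Let S = {H3, H4}.
P(S) = 0.354 + 0.194 = 0.548.
P(D ∩ S) = 0.0612·0.354 + 0.2466·0.194 = 0.0216648 + 0.0478404 = 0.0695052.
P(D | S) = 0.0695052 / 0.548 = 0.126834…

0.1268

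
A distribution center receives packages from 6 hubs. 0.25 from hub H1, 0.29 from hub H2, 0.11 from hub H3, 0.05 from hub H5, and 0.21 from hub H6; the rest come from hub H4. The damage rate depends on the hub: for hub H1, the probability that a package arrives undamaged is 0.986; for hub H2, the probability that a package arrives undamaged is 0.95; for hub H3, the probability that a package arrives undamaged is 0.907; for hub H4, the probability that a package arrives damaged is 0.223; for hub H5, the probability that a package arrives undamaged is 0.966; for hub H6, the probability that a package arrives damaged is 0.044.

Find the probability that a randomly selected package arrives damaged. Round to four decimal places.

0.0592

P(H4) = 1 − (0.25 + 0.29 + 0.11 + 0.05 + 0.21) = 0.09.
P(D|H1) = 1 − 0.986 = 0.014.
P(D|H2) = 1 − 0.95 = 0.05.
P(D|H3) = 1 − 0.907 = 0.093.
P(D|H5) = 1 − 0.966 = 0.034.
P(D) = P(D|H1)·P(H1) + P(D|H2)·P(H2) + P(D|H3)·P(H3) + P(D|H4)·P(H4) + P(D|H5)·P(H5) + P(D|H6)·P(H6)
      = 0.014·0.25 + 0.05·0.29 + 0.093·0.11 + 0.223·0.09 + 0.034·0.05 + 0.044·0.21
      = 0.0035 + 0.0145 + 0.01023 + 0.02007 + 0.0017 + 0.00924 = 0.05924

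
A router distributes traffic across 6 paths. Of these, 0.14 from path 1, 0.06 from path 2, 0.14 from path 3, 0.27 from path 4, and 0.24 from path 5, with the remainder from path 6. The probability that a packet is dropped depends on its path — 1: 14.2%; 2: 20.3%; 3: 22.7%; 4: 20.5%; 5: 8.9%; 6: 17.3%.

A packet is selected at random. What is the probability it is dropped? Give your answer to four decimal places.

P(L) ≈ 0.1665

P(6) = 1 − (0.14 + 0.06 + 0.14 + 0.27 + 0.24) = 0.15.
P(L) = P(L|1)·P(1) + P(L|2)·P(2) + P(L|3)·P(3) + P(L|4)·P(4) + P(L|5)·P(5) + P(L|6)·P(6)
      = 0.142·0.14 + 0.203·0.06 + 0.227·0.14 + 0.205·0.27 + 0.089·0.24 + 0.173·0.15
      = 0.01988 + 0.01218 + 0.03178 + 0.05535 + 0.02136 + 0.02595 = 0.1665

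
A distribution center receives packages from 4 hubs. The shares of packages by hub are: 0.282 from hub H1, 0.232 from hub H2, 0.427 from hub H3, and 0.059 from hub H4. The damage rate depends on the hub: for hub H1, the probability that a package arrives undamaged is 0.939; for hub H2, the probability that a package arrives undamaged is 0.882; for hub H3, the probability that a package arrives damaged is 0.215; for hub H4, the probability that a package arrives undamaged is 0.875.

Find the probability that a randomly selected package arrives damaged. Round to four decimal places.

P(D) ≈ 0.1438

P(D|H1) = 1 − 0.939 = 0.061.
P(D|H2) = 1 − 0.882 = 0.118.
P(D|H4) = 1 − 0.875 = 0.125.
Summing over the partition,
P(D) = P(D|H1)·P(H1) + P(D|H2)·P(H2) + P(D|H3)·P(H3) + P(D|H4)·P(H4)
      = 0.061·0.282 + 0.118·0.232 + 0.215·0.427 + 0.125·0.059
      = 0.017202 + 0.027376 + 0.091805 + 0.007375 = 0.143758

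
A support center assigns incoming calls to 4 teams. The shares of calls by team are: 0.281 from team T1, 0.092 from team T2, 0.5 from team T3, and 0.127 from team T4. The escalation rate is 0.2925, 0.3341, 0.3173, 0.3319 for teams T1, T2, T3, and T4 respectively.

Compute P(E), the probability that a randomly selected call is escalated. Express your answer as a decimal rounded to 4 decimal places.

P(E) = P(E|T1)·P(T1) + P(E|T2)·P(T2) + P(E|T3)·P(T3) + P(E|T4)·P(T4)
      = 0.2925·0.281 + 0.3341·0.092 + 0.3173·0.5 + 0.3319·0.127
      = 0.0821925 + 0.0307372 + 0.15865 + 0.0421513 = 0.313731

0.3137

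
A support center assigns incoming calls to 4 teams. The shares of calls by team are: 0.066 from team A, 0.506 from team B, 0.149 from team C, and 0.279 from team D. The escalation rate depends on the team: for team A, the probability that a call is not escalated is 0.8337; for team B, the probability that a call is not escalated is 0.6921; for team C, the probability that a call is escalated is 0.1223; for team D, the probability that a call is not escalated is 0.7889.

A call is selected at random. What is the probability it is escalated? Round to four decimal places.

P(E|A) = 1 − 0.8337 = 0.1663.
P(E|B) = 1 − 0.6921 = 0.3079.
P(E|D) = 1 − 0.7889 = 0.2111.
P(E) = P(E|A)·P(A) + P(E|B)·P(B) + P(E|C)·P(C) + P(E|D)·P(D)
      = 0.1663·0.066 + 0.3079·0.506 + 0.1223·0.149 + 0.2111·0.279
      = 0.0109758 + 0.1557974 + 0.0182227 + 0.0588969 = 0.2438928

0.2439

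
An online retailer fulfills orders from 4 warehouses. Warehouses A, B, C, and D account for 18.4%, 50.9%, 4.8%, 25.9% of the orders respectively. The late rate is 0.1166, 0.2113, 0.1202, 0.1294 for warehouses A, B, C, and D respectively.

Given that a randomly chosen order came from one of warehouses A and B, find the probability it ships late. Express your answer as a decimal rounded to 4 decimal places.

P(L|S) ≈ 0.1862

Let S = {A, B}.
P(S) = 0.184 + 0.509 = 0.693.
P(L ∩ S) = 0.1166·0.184 + 0.2113·0.509 = 0.0214544 + 0.1075517 = 0.1290061.
P(L | S) = 0.1290061 / 0.693 = 0.186156…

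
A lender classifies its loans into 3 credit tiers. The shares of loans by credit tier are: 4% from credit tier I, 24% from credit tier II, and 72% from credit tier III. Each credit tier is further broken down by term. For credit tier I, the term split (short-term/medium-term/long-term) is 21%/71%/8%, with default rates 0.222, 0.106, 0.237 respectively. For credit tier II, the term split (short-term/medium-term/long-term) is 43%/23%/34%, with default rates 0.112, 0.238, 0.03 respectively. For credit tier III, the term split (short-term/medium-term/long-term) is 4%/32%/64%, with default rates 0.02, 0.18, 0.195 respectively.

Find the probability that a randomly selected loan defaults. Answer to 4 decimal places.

0.1647

P(D|I) = 0.21·0.222 + 0.71·0.106 + 0.08·0.237 = 0.04662 + 0.07526 + 0.01896 = 0.14084
P(D|II) = 0.43·0.112 + 0.23·0.238 + 0.34·0.03 = 0.04816 + 0.05474 + 0.0102 = 0.1131
P(D|III) = 0.04·0.02 + 0.32·0.18 + 0.64·0.195 = 0.0008 + 0.0576 + 0.1248 = 0.1832
Then overall,
P(D) = 0.04·0.14084 + 0.24·0.1131 + 0.72·0.1832
      = 0.0056336 + 0.027144 + 0.131904 = 0.1646816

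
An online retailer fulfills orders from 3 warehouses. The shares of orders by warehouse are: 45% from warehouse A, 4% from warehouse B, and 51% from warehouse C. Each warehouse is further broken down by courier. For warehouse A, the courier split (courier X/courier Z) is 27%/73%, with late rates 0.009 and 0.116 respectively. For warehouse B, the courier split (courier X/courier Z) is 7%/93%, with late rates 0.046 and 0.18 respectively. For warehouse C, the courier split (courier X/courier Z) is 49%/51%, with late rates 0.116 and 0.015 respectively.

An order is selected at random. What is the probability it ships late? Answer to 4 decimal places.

0.0789

P(L|A) = 0.27·0.009 + 0.73·0.116 = 0.00243 + 0.08468 = 0.08711
P(L|B) = 0.07·0.046 + 0.93·0.18 = 0.00322 + 0.1674 = 0.17062
P(L|C) = 0.49·0.116 + 0.51·0.015 = 0.05684 + 0.00765 = 0.06449
By total probability over the outer partition,
P(L) = 0.45·0.08711 + 0.04·0.17062 + 0.51·0.06449
      = 0.0391995 + 0.0068248 + 0.0328899 = 0.0789142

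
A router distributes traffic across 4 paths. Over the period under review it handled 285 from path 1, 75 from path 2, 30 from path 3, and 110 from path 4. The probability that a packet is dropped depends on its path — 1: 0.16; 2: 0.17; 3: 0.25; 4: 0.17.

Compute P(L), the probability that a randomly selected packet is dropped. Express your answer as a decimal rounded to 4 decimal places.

Total: 285 + 75 + 30 + 110 = 500.
P(1) = 285/500 = 0.57. P(2) = 75/500 = 0.15. P(3) = 30/500 = 0.06. P(4) = 110/500 = 0.22.
P(L) = P(L|1)·P(1) + P(L|2)·P(2) + P(L|3)·P(3) + P(L|4)·P(4)
      = 0.16·0.57 + 0.17·0.15 + 0.25·0.06 + 0.17·0.22
      = 0.0912 + 0.0255 + 0.015 + 0.0374 = 0.1691

0.1691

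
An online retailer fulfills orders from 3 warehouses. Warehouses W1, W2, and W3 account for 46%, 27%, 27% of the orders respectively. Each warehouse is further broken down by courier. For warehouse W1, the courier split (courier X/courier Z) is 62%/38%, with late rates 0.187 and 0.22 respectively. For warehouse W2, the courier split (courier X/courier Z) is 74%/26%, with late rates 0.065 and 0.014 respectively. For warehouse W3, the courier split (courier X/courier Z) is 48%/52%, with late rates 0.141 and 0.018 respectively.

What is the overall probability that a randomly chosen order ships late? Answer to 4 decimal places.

P(L|W1) = 0.62·0.187 + 0.38·0.22 = 0.11594 + 0.0836 = 0.19954
P(L|W2) = 0.74·0.065 + 0.26·0.014 = 0.0481 + 0.00364 = 0.05174
P(L|W3) = 0.48·0.141 + 0.52·0.018 = 0.06768 + 0.00936 = 0.07704
By total probability over the outer partition,
P(L) = 0.46·0.19954 + 0.27·0.05174 + 0.27·0.07704
      = 0.0917884 + 0.0139698 + 0.0208008 = 0.126559

P(L) ≈ 0.1266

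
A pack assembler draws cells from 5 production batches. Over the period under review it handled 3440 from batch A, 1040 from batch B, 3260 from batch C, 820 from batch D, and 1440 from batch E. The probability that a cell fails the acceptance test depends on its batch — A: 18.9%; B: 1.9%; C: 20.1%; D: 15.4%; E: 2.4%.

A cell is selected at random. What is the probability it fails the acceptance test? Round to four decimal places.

Total: 3440 + 1040 + 3260 + 820 + 1440 = 10000.
P(A) = 3440/10000 = 0.344. P(B) = 1040/10000 = 0.104. P(C) = 3260/10000 = 0.326. P(D) = 820/10000 = 0.082. P(E) = 1440/10000 = 0.144.
Using total probability over the partition,
P(F) = P(F|A)·P(A) + P(F|B)·P(B) + P(F|C)·P(C) + P(F|D)·P(D) + P(F|E)·P(E)
      = 0.189·0.344 + 0.019·0.104 + 0.201·0.326 + 0.154·0.082 + 0.024·0.144
      = 0.065016 + 0.001976 + 0.065526 + 0.012628 + 0.003456 = 0.148602

0.1486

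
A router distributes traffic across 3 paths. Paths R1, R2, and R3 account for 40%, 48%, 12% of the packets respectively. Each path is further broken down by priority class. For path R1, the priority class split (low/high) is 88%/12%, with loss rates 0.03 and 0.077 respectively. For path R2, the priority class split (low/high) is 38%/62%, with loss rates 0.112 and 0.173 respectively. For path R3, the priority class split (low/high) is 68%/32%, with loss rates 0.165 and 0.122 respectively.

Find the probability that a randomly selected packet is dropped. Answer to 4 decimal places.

P(L) ≈ 0.1043

P(L|R1) = 0.88·0.03 + 0.12·0.077 = 0.0264 + 0.00924 = 0.03564
P(L|R2) = 0.38·0.112 + 0.62·0.173 = 0.04256 + 0.10726 = 0.14982
P(L|R3) = 0.68·0.165 + 0.32·0.122 = 0.1122 + 0.03904 = 0.15124
By total probability over the outer partition,
P(L) = 0.4·0.03564 + 0.48·0.14982 + 0.12·0.15124
      = 0.014256 + 0.0719136 + 0.0181488 = 0.1043184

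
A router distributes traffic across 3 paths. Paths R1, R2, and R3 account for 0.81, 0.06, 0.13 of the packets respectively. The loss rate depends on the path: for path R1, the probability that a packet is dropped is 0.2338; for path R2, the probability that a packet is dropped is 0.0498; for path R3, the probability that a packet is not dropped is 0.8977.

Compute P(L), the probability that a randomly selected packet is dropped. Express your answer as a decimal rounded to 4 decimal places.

P(L) ≈ 0.2057

P(L|R3) = 1 − 0.8977 = 0.1023.
P(L) = P(L|R1)·P(R1) + P(L|R2)·P(R2) + P(L|R3)·P(R3)
      = 0.2338·0.81 + 0.0498·0.06 + 0.1023·0.13
      = 0.189378 + 0.002988 + 0.013299 = 0.205665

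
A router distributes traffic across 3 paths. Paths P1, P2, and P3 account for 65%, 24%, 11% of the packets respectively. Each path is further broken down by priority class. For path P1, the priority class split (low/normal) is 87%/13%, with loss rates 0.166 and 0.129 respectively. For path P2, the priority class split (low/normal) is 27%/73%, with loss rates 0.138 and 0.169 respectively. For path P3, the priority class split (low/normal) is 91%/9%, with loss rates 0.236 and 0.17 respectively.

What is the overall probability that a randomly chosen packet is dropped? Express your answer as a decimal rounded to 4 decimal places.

0.1686

P(L|P1) = 0.87·0.166 + 0.13·0.129 = 0.14442 + 0.01677 = 0.16119
P(L|P2) = 0.27·0.138 + 0.73·0.169 = 0.03726 + 0.12337 = 0.16063
P(L|P3) = 0.91·0.236 + 0.09·0.17 = 0.21476 + 0.0153 = 0.23006
Then overall,
P(L) = 0.65·0.16119 + 0.24·0.16063 + 0.11·0.23006
      = 0.1047735 + 0.0385512 + 0.0253066 = 0.1686313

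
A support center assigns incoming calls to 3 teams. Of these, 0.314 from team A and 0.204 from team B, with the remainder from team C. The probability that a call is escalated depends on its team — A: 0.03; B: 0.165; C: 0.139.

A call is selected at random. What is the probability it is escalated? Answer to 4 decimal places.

P(E) ≈ 0.1101

P(C) = 1 − (0.314 + 0.204) = 0.482.
P(E) = P(E|A)·P(A) + P(E|B)·P(B) + P(E|C)·P(C)
      = 0.03·0.314 + 0.165·0.204 + 0.139·0.482
      = 0.00942 + 0.03366 + 0.066998 = 0.110078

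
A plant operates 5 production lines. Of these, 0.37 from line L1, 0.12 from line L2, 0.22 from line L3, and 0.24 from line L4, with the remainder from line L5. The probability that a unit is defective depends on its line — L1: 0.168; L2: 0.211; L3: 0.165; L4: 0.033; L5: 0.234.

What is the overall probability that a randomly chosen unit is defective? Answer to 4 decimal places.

P(L5) = 1 − (0.37 + 0.12 + 0.22 + 0.24) = 0.05.
Using total probability over the partition,
P(D) = P(D|L1)·P(L1) + P(D|L2)·P(L2) + P(D|L3)·P(L3) + P(D|L4)·P(L4) + P(D|L5)·P(L5)
      = 0.168·0.37 + 0.211·0.12 + 0.165·0.22 + 0.033·0.24 + 0.234·0.05
      = 0.06216 + 0.02532 + 0.0363 + 0.00792 + 0.0117 = 0.1434

P(D) ≈ 0.1434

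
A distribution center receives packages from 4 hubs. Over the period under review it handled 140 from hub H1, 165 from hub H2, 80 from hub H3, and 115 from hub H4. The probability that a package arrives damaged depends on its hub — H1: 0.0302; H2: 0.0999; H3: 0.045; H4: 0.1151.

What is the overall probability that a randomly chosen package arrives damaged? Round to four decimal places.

0.0751

Total: 140 + 165 + 80 + 115 = 500.
P(H1) = 140/500 = 0.28. P(H2) = 165/500 = 0.33. P(H3) = 80/500 = 0.16. P(H4) = 115/500 = 0.23.
P(D) = P(D|H1)·P(H1) + P(D|H2)·P(H2) + P(D|H3)·P(H3) + P(D|H4)·P(H4)
      = 0.0302·0.28 + 0.0999·0.33 + 0.045·0.16 + 0.1151·0.23
      = 0.008456 + 0.032967 + 0.0072 + 0.026473 = 0.075096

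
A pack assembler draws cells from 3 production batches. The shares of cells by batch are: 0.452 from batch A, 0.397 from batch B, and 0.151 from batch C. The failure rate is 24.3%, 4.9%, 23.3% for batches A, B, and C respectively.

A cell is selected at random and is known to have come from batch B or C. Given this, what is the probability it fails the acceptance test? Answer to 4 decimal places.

Let S = {B, C}.
P(S) = 0.397 + 0.151 = 0.548.
P(F ∩ S) = 0.049·0.397 + 0.233·0.151 = 0.019453 + 0.035183 = 0.054636.
P(F | S) = 0.054636 / 0.548 = 0.099701…

0.0997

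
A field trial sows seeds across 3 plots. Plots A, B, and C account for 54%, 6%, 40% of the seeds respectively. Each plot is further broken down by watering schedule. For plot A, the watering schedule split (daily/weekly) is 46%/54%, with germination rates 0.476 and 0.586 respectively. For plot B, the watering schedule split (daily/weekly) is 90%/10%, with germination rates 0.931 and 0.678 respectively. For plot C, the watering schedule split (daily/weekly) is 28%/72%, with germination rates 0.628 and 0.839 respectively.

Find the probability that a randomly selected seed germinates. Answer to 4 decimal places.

P(G|A) = 0.46·0.476 + 0.54·0.586 = 0.21896 + 0.31644 = 0.5354
P(G|B) = 0.9·0.931 + 0.1·0.678 = 0.8379 + 0.0678 = 0.9057
P(G|C) = 0.28·0.628 + 0.72·0.839 = 0.17584 + 0.60408 = 0.77992
By total probability over the outer partition,
P(G) = 0.54·0.5354 + 0.06·0.9057 + 0.4·0.77992
      = 0.289116 + 0.054342 + 0.311968 = 0.655426

P(G) ≈ 0.6554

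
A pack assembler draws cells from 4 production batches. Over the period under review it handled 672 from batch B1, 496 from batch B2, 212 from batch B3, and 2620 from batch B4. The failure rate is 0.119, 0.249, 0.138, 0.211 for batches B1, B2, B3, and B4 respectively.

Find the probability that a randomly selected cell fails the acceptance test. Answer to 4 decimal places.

P(F) ≈ 0.1964

Total: 672 + 496 + 212 + 2620 = 4000.
P(B1) = 672/4000 = 0.168. P(B2) = 496/4000 = 0.124. P(B3) = 212/4000 = 0.053. P(B4) = 2620/4000 = 0.655.
P(F) = P(F|B1)·P(B1) + P(F|B2)·P(B2) + P(F|B3)·P(B3) + P(F|B4)·P(B4)
      = 0.119·0.168 + 0.249·0.124 + 0.138·0.053 + 0.211·0.655
      = 0.019992 + 0.030876 + 0.007314 + 0.138205 = 0.196387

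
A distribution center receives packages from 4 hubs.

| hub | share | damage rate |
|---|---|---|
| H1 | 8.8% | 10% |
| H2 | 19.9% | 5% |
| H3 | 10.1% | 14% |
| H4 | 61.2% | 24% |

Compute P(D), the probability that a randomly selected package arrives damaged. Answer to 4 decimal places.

By the law of total probability,
P(D) = P(D|H1)·P(H1) + P(D|H2)·P(H2) + P(D|H3)·P(H3) + P(D|H4)·P(H4)
      = 0.1·0.088 + 0.05·0.199 + 0.14·0.101 + 0.24·0.612
      = 0.0088 + 0.00995 + 0.01414 + 0.14688 = 0.17977

P(D) ≈ 0.1798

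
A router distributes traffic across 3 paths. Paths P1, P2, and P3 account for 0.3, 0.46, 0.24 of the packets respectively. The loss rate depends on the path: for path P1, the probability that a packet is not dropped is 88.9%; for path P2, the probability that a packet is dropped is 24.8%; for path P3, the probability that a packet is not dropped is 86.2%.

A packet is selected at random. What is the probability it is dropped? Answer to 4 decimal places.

0.1805

P(L|P1) = 1 − 0.889 = 0.111.
P(L|P3) = 1 − 0.862 = 0.138.
Summing over the partition,
P(L) = P(L|P1)·P(P1) + P(L|P2)·P(P2) + P(L|P3)·P(P3)
      = 0.111·0.3 + 0.248·0.46 + 0.138·0.24
      = 0.0333 + 0.11408 + 0.03312 = 0.1805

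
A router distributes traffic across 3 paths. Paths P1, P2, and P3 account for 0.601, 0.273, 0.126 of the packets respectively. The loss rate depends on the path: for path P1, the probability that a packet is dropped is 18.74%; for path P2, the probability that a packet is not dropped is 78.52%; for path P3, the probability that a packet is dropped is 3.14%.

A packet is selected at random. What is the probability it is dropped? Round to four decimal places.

P(L|P2) = 1 − 0.7852 = 0.2148.
P(L) = P(L|P1)·P(P1) + P(L|P2)·P(P2) + P(L|P3)·P(P3)
      = 0.1874·0.601 + 0.2148·0.273 + 0.0314·0.126
      = 0.1126274 + 0.0586404 + 0.0039564 = 0.1752242

P(L) ≈ 0.1752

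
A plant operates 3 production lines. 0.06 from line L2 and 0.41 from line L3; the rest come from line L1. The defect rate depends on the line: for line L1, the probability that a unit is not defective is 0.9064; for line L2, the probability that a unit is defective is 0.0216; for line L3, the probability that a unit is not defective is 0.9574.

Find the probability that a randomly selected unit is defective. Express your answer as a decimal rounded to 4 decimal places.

P(L1) = 1 − (0.06 + 0.41) = 0.53.
P(D|L1) = 1 − 0.9064 = 0.0936.
P(D|L3) = 1 − 0.9574 = 0.0426.
P(D) = P(D|L1)·P(L1) + P(D|L2)·P(L2) + P(D|L3)·P(L3)
      = 0.0936·0.53 + 0.0216·0.06 + 0.0426·0.41
      = 0.049608 + 0.001296 + 0.017466 = 0.06837

P(D) ≈ 0.0684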